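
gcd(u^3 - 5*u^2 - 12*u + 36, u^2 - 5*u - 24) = u + 3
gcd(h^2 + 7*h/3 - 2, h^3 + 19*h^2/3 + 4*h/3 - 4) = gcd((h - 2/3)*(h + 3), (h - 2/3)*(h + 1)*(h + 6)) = h - 2/3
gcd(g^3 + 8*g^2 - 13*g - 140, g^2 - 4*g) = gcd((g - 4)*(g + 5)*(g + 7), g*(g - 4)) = g - 4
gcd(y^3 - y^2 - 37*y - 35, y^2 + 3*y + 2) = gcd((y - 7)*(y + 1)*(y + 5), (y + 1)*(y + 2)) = y + 1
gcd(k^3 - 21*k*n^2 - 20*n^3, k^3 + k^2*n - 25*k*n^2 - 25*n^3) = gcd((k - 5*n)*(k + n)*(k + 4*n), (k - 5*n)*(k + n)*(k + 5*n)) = k^2 - 4*k*n - 5*n^2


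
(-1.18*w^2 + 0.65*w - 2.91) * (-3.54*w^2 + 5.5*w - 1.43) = 4.1772*w^4 - 8.791*w^3 + 15.5638*w^2 - 16.9345*w + 4.1613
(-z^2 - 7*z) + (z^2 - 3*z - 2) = -10*z - 2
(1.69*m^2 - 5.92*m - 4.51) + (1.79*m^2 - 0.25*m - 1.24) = 3.48*m^2 - 6.17*m - 5.75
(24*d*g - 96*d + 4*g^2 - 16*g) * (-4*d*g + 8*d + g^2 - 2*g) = -96*d^2*g^2 + 576*d^2*g - 768*d^2 + 8*d*g^3 - 48*d*g^2 + 64*d*g + 4*g^4 - 24*g^3 + 32*g^2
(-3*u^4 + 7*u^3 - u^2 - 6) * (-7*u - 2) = 21*u^5 - 43*u^4 - 7*u^3 + 2*u^2 + 42*u + 12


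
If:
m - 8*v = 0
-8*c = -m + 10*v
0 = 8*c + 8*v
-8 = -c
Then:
No Solution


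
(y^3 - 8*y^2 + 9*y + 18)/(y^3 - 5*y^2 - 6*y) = (y - 3)/y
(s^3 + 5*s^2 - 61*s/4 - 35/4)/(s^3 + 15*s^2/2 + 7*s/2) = (s - 5/2)/s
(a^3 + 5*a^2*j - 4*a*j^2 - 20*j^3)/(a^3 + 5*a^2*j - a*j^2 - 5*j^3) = (a^2 - 4*j^2)/(a^2 - j^2)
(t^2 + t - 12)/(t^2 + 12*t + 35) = (t^2 + t - 12)/(t^2 + 12*t + 35)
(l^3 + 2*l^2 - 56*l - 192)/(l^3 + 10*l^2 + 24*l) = (l - 8)/l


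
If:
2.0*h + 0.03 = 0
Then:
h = -0.02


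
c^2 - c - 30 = (c - 6)*(c + 5)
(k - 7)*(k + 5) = k^2 - 2*k - 35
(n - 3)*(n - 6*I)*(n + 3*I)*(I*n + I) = I*n^4 + 3*n^3 - 2*I*n^3 - 6*n^2 + 15*I*n^2 - 9*n - 36*I*n - 54*I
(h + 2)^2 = h^2 + 4*h + 4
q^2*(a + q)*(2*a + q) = 2*a^2*q^2 + 3*a*q^3 + q^4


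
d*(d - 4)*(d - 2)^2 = d^4 - 8*d^3 + 20*d^2 - 16*d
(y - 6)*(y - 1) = y^2 - 7*y + 6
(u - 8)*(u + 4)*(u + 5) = u^3 + u^2 - 52*u - 160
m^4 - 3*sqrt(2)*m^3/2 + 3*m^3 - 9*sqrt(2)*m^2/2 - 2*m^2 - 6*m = m*(m + 3)*(m - 2*sqrt(2))*(m + sqrt(2)/2)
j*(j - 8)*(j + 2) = j^3 - 6*j^2 - 16*j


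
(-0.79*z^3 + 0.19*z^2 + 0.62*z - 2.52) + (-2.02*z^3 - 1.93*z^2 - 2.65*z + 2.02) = -2.81*z^3 - 1.74*z^2 - 2.03*z - 0.5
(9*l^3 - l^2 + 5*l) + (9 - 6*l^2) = 9*l^3 - 7*l^2 + 5*l + 9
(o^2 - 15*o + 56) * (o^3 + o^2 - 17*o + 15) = o^5 - 14*o^4 + 24*o^3 + 326*o^2 - 1177*o + 840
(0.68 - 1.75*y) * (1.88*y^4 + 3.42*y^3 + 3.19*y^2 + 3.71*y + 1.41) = -3.29*y^5 - 4.7066*y^4 - 3.2569*y^3 - 4.3233*y^2 + 0.0553000000000003*y + 0.9588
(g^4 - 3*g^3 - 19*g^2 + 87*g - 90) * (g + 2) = g^5 - g^4 - 25*g^3 + 49*g^2 + 84*g - 180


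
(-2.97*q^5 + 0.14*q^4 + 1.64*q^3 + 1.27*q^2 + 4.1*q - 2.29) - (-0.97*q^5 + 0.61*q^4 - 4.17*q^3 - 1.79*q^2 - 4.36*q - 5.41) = -2.0*q^5 - 0.47*q^4 + 5.81*q^3 + 3.06*q^2 + 8.46*q + 3.12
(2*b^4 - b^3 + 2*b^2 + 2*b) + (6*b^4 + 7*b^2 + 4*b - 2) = 8*b^4 - b^3 + 9*b^2 + 6*b - 2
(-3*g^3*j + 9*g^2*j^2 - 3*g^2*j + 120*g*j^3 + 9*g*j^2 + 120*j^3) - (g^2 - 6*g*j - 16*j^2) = -3*g^3*j + 9*g^2*j^2 - 3*g^2*j - g^2 + 120*g*j^3 + 9*g*j^2 + 6*g*j + 120*j^3 + 16*j^2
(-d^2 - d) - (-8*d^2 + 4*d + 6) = 7*d^2 - 5*d - 6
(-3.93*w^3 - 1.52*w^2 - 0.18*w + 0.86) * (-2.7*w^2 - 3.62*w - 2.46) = 10.611*w^5 + 18.3306*w^4 + 15.6562*w^3 + 2.0688*w^2 - 2.6704*w - 2.1156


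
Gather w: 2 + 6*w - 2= 6*w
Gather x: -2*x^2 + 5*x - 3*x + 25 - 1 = -2*x^2 + 2*x + 24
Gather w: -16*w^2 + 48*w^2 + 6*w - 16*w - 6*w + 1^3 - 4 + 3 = 32*w^2 - 16*w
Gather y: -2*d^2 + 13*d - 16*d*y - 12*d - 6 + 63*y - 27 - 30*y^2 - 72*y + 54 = -2*d^2 + d - 30*y^2 + y*(-16*d - 9) + 21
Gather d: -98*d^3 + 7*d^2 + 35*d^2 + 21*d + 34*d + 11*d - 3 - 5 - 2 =-98*d^3 + 42*d^2 + 66*d - 10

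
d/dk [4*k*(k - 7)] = 8*k - 28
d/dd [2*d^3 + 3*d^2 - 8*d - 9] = 6*d^2 + 6*d - 8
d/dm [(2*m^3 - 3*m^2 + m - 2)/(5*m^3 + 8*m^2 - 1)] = (31*m^4 - 10*m^3 + 16*m^2 + 38*m - 1)/(25*m^6 + 80*m^5 + 64*m^4 - 10*m^3 - 16*m^2 + 1)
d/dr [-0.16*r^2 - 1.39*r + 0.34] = -0.32*r - 1.39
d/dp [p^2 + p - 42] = 2*p + 1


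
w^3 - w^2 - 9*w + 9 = (w - 3)*(w - 1)*(w + 3)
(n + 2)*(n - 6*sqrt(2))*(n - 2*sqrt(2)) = n^3 - 8*sqrt(2)*n^2 + 2*n^2 - 16*sqrt(2)*n + 24*n + 48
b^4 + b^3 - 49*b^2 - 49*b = b*(b - 7)*(b + 1)*(b + 7)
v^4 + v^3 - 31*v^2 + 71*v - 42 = (v - 3)*(v - 2)*(v - 1)*(v + 7)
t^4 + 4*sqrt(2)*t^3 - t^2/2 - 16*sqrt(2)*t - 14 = (t - 2)*(t + 2)*(t + sqrt(2)/2)*(t + 7*sqrt(2)/2)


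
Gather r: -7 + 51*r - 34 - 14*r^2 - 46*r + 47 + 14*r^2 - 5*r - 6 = 0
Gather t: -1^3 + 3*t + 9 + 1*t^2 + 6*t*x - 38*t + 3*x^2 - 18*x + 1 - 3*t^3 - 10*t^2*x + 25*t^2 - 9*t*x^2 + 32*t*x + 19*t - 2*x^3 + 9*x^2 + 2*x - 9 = -3*t^3 + t^2*(26 - 10*x) + t*(-9*x^2 + 38*x - 16) - 2*x^3 + 12*x^2 - 16*x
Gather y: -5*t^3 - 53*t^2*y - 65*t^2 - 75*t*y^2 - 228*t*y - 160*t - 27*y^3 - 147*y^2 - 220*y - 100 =-5*t^3 - 65*t^2 - 160*t - 27*y^3 + y^2*(-75*t - 147) + y*(-53*t^2 - 228*t - 220) - 100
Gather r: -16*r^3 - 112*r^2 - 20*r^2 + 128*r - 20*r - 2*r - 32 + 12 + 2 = -16*r^3 - 132*r^2 + 106*r - 18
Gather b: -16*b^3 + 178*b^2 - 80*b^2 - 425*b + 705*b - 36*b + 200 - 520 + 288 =-16*b^3 + 98*b^2 + 244*b - 32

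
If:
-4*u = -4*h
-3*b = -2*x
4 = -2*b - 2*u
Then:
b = 2*x/3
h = -2*x/3 - 2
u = -2*x/3 - 2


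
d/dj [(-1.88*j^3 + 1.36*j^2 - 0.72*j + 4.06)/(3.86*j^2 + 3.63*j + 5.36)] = (-7.2568*j^4 - 13.6488*j^3 - 22.5144*j^2 - 16.764*j - 18.597)/(14.8996*j^4 + 28.0236*j^3 + 54.5561*j^2 + 38.9136*j + 28.7296)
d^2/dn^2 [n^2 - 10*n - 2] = 2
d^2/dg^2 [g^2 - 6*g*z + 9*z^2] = 2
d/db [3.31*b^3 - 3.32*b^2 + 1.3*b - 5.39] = 9.93*b^2 - 6.64*b + 1.3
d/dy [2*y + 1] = 2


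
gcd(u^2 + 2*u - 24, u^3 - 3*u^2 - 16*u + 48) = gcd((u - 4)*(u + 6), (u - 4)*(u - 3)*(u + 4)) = u - 4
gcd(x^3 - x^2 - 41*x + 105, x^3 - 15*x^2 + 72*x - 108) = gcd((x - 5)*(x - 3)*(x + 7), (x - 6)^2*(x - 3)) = x - 3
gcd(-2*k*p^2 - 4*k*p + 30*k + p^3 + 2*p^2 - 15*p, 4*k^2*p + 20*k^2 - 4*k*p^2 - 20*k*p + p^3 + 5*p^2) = -2*k*p - 10*k + p^2 + 5*p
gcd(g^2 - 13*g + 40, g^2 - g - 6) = 1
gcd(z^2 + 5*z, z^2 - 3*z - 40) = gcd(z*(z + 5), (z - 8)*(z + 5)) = z + 5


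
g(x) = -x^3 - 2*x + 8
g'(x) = -3*x^2 - 2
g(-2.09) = 21.31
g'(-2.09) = -15.10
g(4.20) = -74.49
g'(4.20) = -54.92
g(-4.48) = 106.88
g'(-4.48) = -62.21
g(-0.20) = 8.41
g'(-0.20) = -2.12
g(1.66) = 0.11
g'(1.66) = -10.27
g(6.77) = -315.83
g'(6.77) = -139.50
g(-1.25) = 12.45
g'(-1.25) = -6.69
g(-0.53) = 9.21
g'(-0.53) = -2.84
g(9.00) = -739.00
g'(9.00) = -245.00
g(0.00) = 8.00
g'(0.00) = -2.00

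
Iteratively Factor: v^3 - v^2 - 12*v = (v + 3)*(v^2 - 4*v) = (v - 4)*(v + 3)*(v)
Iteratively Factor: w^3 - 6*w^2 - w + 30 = (w - 5)*(w^2 - w - 6) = (w - 5)*(w + 2)*(w - 3)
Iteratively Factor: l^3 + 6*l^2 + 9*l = (l)*(l^2 + 6*l + 9) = l*(l + 3)*(l + 3)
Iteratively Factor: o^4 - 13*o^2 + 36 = (o - 2)*(o^3 + 2*o^2 - 9*o - 18) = (o - 2)*(o + 2)*(o^2 - 9) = (o - 3)*(o - 2)*(o + 2)*(o + 3)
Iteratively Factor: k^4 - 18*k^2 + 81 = (k - 3)*(k^3 + 3*k^2 - 9*k - 27) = (k - 3)^2*(k^2 + 6*k + 9) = (k - 3)^2*(k + 3)*(k + 3)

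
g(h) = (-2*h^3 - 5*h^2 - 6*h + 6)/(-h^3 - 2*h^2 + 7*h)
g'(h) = (-6*h^2 - 10*h - 6)/(-h^3 - 2*h^2 + 7*h) + (3*h^2 + 4*h - 7)*(-2*h^3 - 5*h^2 - 6*h + 6)/(-h^3 - 2*h^2 + 7*h)^2 = (-h^4 - 40*h^3 - 29*h^2 + 24*h - 42)/(h^2*(h^4 + 4*h^3 - 10*h^2 - 28*h + 49))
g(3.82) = 3.46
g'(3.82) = -0.83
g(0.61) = 0.01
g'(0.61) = -4.35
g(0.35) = 1.48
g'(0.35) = -8.32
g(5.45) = 2.72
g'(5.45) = -0.24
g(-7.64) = 2.36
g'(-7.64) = 0.16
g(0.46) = 0.74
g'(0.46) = -5.63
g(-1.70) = -0.91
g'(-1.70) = 0.13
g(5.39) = 2.74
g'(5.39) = -0.25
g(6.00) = 2.61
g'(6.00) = -0.18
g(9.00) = 2.31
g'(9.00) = -0.06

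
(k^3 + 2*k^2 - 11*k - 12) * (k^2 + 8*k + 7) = k^5 + 10*k^4 + 12*k^3 - 86*k^2 - 173*k - 84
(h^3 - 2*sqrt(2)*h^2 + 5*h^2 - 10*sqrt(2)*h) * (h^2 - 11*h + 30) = h^5 - 6*h^4 - 2*sqrt(2)*h^4 - 25*h^3 + 12*sqrt(2)*h^3 + 50*sqrt(2)*h^2 + 150*h^2 - 300*sqrt(2)*h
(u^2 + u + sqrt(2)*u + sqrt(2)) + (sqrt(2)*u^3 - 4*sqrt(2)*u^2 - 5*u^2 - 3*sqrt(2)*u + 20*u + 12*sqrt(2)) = sqrt(2)*u^3 - 4*sqrt(2)*u^2 - 4*u^2 - 2*sqrt(2)*u + 21*u + 13*sqrt(2)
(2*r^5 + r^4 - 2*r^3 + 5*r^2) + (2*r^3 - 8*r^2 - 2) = 2*r^5 + r^4 - 3*r^2 - 2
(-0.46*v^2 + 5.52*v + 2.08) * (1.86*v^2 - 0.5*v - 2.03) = -0.8556*v^4 + 10.4972*v^3 + 2.0426*v^2 - 12.2456*v - 4.2224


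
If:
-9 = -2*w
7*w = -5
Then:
No Solution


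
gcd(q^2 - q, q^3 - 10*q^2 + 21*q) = q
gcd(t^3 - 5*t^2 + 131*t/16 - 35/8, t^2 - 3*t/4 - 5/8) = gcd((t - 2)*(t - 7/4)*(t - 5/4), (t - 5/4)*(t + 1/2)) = t - 5/4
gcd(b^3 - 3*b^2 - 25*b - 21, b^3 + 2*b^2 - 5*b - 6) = b^2 + 4*b + 3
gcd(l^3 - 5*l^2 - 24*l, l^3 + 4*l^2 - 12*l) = l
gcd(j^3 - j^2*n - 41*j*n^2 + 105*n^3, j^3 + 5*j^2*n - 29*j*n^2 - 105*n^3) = j^2 + 2*j*n - 35*n^2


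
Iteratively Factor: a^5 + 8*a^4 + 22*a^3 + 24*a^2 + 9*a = (a + 3)*(a^4 + 5*a^3 + 7*a^2 + 3*a) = a*(a + 3)*(a^3 + 5*a^2 + 7*a + 3) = a*(a + 1)*(a + 3)*(a^2 + 4*a + 3) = a*(a + 1)*(a + 3)^2*(a + 1)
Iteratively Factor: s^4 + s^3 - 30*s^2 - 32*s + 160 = (s - 2)*(s^3 + 3*s^2 - 24*s - 80) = (s - 2)*(s + 4)*(s^2 - s - 20) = (s - 5)*(s - 2)*(s + 4)*(s + 4)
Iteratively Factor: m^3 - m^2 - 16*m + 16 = (m - 1)*(m^2 - 16) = (m - 1)*(m + 4)*(m - 4)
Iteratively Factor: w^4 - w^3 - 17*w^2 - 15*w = (w + 1)*(w^3 - 2*w^2 - 15*w) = (w - 5)*(w + 1)*(w^2 + 3*w) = w*(w - 5)*(w + 1)*(w + 3)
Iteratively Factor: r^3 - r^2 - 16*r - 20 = (r - 5)*(r^2 + 4*r + 4) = (r - 5)*(r + 2)*(r + 2)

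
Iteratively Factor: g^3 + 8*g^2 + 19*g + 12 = (g + 3)*(g^2 + 5*g + 4) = (g + 3)*(g + 4)*(g + 1)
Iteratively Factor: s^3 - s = (s - 1)*(s^2 + s) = (s - 1)*(s + 1)*(s)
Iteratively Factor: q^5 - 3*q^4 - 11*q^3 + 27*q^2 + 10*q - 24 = (q - 2)*(q^4 - q^3 - 13*q^2 + q + 12) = (q - 2)*(q + 3)*(q^3 - 4*q^2 - q + 4) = (q - 2)*(q - 1)*(q + 3)*(q^2 - 3*q - 4) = (q - 2)*(q - 1)*(q + 1)*(q + 3)*(q - 4)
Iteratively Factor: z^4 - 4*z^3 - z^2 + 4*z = (z - 1)*(z^3 - 3*z^2 - 4*z) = (z - 1)*(z + 1)*(z^2 - 4*z) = (z - 4)*(z - 1)*(z + 1)*(z)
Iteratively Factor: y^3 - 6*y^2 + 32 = (y + 2)*(y^2 - 8*y + 16) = (y - 4)*(y + 2)*(y - 4)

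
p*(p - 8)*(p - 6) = p^3 - 14*p^2 + 48*p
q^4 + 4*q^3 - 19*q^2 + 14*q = q*(q - 2)*(q - 1)*(q + 7)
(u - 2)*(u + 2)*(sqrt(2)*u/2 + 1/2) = sqrt(2)*u^3/2 + u^2/2 - 2*sqrt(2)*u - 2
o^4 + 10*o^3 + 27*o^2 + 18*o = o*(o + 1)*(o + 3)*(o + 6)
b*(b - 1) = b^2 - b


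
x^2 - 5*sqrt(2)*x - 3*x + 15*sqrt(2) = (x - 3)*(x - 5*sqrt(2))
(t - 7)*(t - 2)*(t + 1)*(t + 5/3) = t^4 - 19*t^3/3 - 25*t^2/3 + 67*t/3 + 70/3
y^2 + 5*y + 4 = (y + 1)*(y + 4)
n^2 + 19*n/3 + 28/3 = (n + 7/3)*(n + 4)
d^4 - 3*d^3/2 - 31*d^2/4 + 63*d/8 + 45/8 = (d - 3)*(d - 3/2)*(d + 1/2)*(d + 5/2)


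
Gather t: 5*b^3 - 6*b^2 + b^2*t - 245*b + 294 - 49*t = 5*b^3 - 6*b^2 - 245*b + t*(b^2 - 49) + 294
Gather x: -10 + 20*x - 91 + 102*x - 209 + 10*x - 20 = 132*x - 330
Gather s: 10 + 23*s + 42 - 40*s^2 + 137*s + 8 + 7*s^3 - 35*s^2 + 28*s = 7*s^3 - 75*s^2 + 188*s + 60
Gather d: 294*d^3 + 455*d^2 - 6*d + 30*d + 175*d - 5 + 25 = 294*d^3 + 455*d^2 + 199*d + 20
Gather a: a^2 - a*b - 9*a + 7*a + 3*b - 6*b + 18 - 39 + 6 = a^2 + a*(-b - 2) - 3*b - 15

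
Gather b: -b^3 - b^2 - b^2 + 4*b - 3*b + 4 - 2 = -b^3 - 2*b^2 + b + 2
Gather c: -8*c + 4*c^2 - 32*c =4*c^2 - 40*c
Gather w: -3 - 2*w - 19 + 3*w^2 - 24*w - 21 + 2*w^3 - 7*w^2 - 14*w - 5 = 2*w^3 - 4*w^2 - 40*w - 48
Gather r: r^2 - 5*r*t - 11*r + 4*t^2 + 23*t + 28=r^2 + r*(-5*t - 11) + 4*t^2 + 23*t + 28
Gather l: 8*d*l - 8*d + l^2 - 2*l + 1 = -8*d + l^2 + l*(8*d - 2) + 1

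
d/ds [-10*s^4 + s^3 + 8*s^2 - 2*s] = -40*s^3 + 3*s^2 + 16*s - 2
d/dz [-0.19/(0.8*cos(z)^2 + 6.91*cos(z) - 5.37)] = -(0.304*cos(z) + 1.3129)*sin(z)/(0.8*cos(z)^2 + 6.91*cos(z) - 5.37)^2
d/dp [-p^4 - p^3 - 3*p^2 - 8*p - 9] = -4*p^3 - 3*p^2 - 6*p - 8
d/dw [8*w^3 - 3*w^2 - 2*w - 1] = 24*w^2 - 6*w - 2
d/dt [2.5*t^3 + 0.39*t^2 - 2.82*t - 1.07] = 7.5*t^2 + 0.78*t - 2.82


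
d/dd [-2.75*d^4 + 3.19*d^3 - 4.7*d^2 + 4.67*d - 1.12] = -11.0*d^3 + 9.57*d^2 - 9.4*d + 4.67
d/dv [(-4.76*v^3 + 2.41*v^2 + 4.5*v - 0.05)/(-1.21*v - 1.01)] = (11.5192*v^3 + 11.5067*v^2 - 4.8682*v - 4.6055)/(1.4641*v^2 + 2.4442*v + 1.0201)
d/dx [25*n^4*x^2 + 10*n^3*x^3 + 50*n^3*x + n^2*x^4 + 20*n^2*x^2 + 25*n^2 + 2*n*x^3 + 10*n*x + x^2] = 50*n^4*x + 30*n^3*x^2 + 50*n^3 + 4*n^2*x^3 + 40*n^2*x + 6*n*x^2 + 10*n + 2*x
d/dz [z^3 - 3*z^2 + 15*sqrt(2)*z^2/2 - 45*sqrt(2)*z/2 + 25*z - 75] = 3*z^2 - 6*z + 15*sqrt(2)*z - 45*sqrt(2)/2 + 25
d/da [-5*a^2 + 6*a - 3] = 6 - 10*a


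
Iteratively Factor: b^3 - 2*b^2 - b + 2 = (b + 1)*(b^2 - 3*b + 2) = (b - 1)*(b + 1)*(b - 2)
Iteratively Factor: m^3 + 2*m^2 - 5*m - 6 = (m + 1)*(m^2 + m - 6) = (m - 2)*(m + 1)*(m + 3)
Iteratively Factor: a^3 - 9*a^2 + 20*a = (a - 5)*(a^2 - 4*a) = a*(a - 5)*(a - 4)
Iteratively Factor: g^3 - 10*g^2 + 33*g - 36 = (g - 4)*(g^2 - 6*g + 9) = (g - 4)*(g - 3)*(g - 3)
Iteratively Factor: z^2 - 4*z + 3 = (z - 1)*(z - 3)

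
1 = 1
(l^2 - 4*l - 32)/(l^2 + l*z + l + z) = (l^2 - 4*l - 32)/(l^2 + l*z + l + z)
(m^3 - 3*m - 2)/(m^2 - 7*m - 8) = (m^2 - m - 2)/(m - 8)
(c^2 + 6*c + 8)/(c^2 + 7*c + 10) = (c + 4)/(c + 5)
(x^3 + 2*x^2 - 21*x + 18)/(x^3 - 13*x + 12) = (x + 6)/(x + 4)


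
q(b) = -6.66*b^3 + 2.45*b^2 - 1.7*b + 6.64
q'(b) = -19.98*b^2 + 4.9*b - 1.7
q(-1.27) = 26.39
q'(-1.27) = -40.15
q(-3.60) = 355.24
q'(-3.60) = -278.28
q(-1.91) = 65.23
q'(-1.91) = -83.95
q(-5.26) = 1052.61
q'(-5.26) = -580.27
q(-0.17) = 7.03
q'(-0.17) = -3.11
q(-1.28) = 26.80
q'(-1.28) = -40.71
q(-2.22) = 95.36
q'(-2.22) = -111.05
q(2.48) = -84.09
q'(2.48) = -112.43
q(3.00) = -156.23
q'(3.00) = -166.82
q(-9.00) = 5075.53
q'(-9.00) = -1664.18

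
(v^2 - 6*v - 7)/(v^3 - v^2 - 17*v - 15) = (v - 7)/(v^2 - 2*v - 15)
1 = 1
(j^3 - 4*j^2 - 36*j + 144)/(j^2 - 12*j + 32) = (j^2 - 36)/(j - 8)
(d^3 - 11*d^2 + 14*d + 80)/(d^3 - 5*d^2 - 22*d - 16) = (d - 5)/(d + 1)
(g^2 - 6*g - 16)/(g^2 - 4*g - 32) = (g + 2)/(g + 4)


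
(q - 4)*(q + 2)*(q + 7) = q^3 + 5*q^2 - 22*q - 56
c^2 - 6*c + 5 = (c - 5)*(c - 1)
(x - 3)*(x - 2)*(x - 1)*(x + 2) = x^4 - 4*x^3 - x^2 + 16*x - 12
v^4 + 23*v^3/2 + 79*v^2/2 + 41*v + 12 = (v + 1/2)*(v + 1)*(v + 4)*(v + 6)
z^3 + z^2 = z^2*(z + 1)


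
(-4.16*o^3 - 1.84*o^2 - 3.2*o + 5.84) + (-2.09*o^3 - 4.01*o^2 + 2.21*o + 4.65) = -6.25*o^3 - 5.85*o^2 - 0.99*o + 10.49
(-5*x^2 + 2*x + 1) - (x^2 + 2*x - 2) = 3 - 6*x^2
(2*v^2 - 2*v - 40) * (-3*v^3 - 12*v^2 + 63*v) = -6*v^5 - 18*v^4 + 270*v^3 + 354*v^2 - 2520*v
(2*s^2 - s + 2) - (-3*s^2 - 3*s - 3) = 5*s^2 + 2*s + 5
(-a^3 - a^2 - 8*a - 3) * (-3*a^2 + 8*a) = 3*a^5 - 5*a^4 + 16*a^3 - 55*a^2 - 24*a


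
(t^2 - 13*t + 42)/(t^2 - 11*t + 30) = (t - 7)/(t - 5)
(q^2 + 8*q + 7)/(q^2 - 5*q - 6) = (q + 7)/(q - 6)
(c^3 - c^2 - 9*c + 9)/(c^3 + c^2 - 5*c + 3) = (c - 3)/(c - 1)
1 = 1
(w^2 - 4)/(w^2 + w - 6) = (w + 2)/(w + 3)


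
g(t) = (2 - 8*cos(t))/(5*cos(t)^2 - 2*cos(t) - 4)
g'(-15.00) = 294.48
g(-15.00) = 19.94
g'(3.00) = -1.62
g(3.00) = 3.44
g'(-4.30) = -8.06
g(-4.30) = -2.17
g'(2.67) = -12.70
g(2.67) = 5.22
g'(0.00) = 0.00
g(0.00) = 6.00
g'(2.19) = -37.29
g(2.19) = -5.75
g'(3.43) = 4.14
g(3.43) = 3.85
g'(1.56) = -2.21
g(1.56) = -0.48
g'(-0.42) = 7.58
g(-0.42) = 3.20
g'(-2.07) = 13.36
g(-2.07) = -3.07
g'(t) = (2 - 8*cos(t))*(10*sin(t)*cos(t) - 2*sin(t))/(5*cos(t)^2 - 2*cos(t) - 4)^2 + 8*sin(t)/(5*cos(t)^2 - 2*cos(t) - 4)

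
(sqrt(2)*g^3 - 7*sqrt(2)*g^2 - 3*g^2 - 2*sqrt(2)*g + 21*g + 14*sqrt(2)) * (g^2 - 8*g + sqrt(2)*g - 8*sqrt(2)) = sqrt(2)*g^5 - 15*sqrt(2)*g^4 - g^4 + 15*g^3 + 51*sqrt(2)*g^3 - 60*g^2 + 75*sqrt(2)*g^2 - 280*sqrt(2)*g + 60*g - 224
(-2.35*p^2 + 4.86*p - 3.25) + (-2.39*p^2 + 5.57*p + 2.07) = -4.74*p^2 + 10.43*p - 1.18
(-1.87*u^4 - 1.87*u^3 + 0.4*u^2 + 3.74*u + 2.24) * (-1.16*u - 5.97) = 2.1692*u^5 + 13.3331*u^4 + 10.6999*u^3 - 6.7264*u^2 - 24.9262*u - 13.3728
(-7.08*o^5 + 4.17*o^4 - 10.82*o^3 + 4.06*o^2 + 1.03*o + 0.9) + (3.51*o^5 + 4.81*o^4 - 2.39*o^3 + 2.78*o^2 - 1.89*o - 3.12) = -3.57*o^5 + 8.98*o^4 - 13.21*o^3 + 6.84*o^2 - 0.86*o - 2.22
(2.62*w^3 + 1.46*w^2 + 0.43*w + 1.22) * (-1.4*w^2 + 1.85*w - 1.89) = -3.668*w^5 + 2.803*w^4 - 2.8528*w^3 - 3.6719*w^2 + 1.4443*w - 2.3058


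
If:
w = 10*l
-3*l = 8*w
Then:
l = 0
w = 0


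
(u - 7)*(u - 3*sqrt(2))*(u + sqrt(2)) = u^3 - 7*u^2 - 2*sqrt(2)*u^2 - 6*u + 14*sqrt(2)*u + 42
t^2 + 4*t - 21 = (t - 3)*(t + 7)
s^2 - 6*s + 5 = (s - 5)*(s - 1)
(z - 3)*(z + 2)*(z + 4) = z^3 + 3*z^2 - 10*z - 24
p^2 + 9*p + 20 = (p + 4)*(p + 5)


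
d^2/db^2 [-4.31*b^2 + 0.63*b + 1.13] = -8.62000000000000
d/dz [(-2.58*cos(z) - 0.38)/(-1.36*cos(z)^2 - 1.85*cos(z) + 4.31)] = (3.5088*cos(z)^2 + 1.0336*cos(z) + 11.8228)*sin(z)/(1.8496*cos(z)^4 + 5.032*cos(z)^3 - 8.3007*cos(z)^2 - 15.947*cos(z) + 18.5761)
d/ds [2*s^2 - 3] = 4*s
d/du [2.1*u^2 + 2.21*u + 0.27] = 4.2*u + 2.21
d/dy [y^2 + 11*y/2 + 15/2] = 2*y + 11/2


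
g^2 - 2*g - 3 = (g - 3)*(g + 1)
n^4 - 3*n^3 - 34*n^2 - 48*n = n*(n - 8)*(n + 2)*(n + 3)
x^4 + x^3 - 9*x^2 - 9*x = x*(x - 3)*(x + 1)*(x + 3)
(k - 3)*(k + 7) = k^2 + 4*k - 21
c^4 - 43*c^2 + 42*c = c*(c - 6)*(c - 1)*(c + 7)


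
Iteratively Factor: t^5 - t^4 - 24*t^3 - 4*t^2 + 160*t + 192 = (t + 3)*(t^4 - 4*t^3 - 12*t^2 + 32*t + 64) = (t + 2)*(t + 3)*(t^3 - 6*t^2 + 32) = (t - 4)*(t + 2)*(t + 3)*(t^2 - 2*t - 8) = (t - 4)*(t + 2)^2*(t + 3)*(t - 4)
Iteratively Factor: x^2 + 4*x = (x + 4)*(x)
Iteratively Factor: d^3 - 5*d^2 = (d - 5)*(d^2) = d*(d - 5)*(d)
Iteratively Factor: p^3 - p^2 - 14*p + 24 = (p - 3)*(p^2 + 2*p - 8) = (p - 3)*(p - 2)*(p + 4)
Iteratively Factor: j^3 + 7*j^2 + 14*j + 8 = (j + 4)*(j^2 + 3*j + 2) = (j + 1)*(j + 4)*(j + 2)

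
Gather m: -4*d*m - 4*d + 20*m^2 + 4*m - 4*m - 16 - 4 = -4*d*m - 4*d + 20*m^2 - 20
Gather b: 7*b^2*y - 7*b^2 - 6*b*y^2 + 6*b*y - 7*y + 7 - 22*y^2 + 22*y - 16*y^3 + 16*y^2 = b^2*(7*y - 7) + b*(-6*y^2 + 6*y) - 16*y^3 - 6*y^2 + 15*y + 7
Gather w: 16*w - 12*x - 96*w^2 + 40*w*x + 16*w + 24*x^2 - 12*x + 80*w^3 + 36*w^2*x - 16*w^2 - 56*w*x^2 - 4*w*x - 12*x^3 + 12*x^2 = 80*w^3 + w^2*(36*x - 112) + w*(-56*x^2 + 36*x + 32) - 12*x^3 + 36*x^2 - 24*x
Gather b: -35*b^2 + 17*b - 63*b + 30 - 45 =-35*b^2 - 46*b - 15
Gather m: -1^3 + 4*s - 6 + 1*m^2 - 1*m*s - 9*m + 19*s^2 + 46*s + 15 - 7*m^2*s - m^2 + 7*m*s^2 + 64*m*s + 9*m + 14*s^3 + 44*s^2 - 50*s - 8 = -7*m^2*s + m*(7*s^2 + 63*s) + 14*s^3 + 63*s^2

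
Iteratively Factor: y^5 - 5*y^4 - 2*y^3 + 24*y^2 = (y + 2)*(y^4 - 7*y^3 + 12*y^2) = (y - 4)*(y + 2)*(y^3 - 3*y^2) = y*(y - 4)*(y + 2)*(y^2 - 3*y) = y*(y - 4)*(y - 3)*(y + 2)*(y)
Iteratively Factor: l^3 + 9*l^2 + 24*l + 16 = (l + 1)*(l^2 + 8*l + 16) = (l + 1)*(l + 4)*(l + 4)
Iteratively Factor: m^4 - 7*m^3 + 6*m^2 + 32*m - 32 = (m - 1)*(m^3 - 6*m^2 + 32) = (m - 4)*(m - 1)*(m^2 - 2*m - 8) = (m - 4)^2*(m - 1)*(m + 2)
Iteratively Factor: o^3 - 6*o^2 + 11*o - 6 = (o - 1)*(o^2 - 5*o + 6) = (o - 3)*(o - 1)*(o - 2)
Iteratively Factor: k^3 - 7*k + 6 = (k - 2)*(k^2 + 2*k - 3) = (k - 2)*(k - 1)*(k + 3)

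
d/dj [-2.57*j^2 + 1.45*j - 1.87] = 1.45 - 5.14*j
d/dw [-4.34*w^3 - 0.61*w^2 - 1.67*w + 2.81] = -13.02*w^2 - 1.22*w - 1.67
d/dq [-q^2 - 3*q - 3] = -2*q - 3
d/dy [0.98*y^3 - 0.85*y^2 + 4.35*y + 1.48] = 2.94*y^2 - 1.7*y + 4.35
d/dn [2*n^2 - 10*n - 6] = 4*n - 10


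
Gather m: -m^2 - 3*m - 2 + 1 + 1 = -m^2 - 3*m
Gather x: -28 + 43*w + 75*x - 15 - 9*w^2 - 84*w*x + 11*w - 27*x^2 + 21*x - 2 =-9*w^2 + 54*w - 27*x^2 + x*(96 - 84*w) - 45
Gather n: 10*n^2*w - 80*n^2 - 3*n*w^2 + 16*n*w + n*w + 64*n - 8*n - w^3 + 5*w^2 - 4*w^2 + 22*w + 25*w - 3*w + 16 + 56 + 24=n^2*(10*w - 80) + n*(-3*w^2 + 17*w + 56) - w^3 + w^2 + 44*w + 96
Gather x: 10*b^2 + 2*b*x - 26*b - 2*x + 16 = 10*b^2 - 26*b + x*(2*b - 2) + 16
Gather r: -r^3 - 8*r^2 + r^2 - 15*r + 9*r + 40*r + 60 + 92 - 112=-r^3 - 7*r^2 + 34*r + 40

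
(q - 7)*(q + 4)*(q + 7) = q^3 + 4*q^2 - 49*q - 196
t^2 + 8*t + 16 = (t + 4)^2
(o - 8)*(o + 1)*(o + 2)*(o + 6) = o^4 + o^3 - 52*o^2 - 148*o - 96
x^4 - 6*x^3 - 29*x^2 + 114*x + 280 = (x - 7)*(x - 5)*(x + 2)*(x + 4)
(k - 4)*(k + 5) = k^2 + k - 20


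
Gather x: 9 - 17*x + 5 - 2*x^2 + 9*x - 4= -2*x^2 - 8*x + 10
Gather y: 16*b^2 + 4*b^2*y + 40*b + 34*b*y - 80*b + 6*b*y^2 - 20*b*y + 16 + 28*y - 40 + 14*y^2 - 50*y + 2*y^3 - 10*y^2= 16*b^2 - 40*b + 2*y^3 + y^2*(6*b + 4) + y*(4*b^2 + 14*b - 22) - 24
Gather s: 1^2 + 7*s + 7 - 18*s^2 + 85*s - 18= -18*s^2 + 92*s - 10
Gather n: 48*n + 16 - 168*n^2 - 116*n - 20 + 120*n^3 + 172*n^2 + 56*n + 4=120*n^3 + 4*n^2 - 12*n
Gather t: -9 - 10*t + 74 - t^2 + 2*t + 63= -t^2 - 8*t + 128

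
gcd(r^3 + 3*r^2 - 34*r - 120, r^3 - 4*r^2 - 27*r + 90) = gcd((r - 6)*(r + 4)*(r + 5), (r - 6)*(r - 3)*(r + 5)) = r^2 - r - 30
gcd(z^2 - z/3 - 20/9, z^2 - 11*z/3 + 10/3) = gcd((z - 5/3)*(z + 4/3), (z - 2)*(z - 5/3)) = z - 5/3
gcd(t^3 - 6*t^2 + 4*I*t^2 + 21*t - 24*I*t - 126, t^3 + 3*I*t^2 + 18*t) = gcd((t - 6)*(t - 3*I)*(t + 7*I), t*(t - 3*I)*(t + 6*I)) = t - 3*I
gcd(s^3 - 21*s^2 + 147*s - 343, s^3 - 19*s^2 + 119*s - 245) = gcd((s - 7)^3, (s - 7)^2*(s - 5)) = s^2 - 14*s + 49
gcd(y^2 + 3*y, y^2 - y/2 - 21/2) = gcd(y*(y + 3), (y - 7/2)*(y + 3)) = y + 3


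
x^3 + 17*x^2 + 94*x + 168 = (x + 4)*(x + 6)*(x + 7)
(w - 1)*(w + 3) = w^2 + 2*w - 3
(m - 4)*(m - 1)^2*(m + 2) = m^4 - 4*m^3 - 3*m^2 + 14*m - 8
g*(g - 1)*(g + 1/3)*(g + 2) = g^4 + 4*g^3/3 - 5*g^2/3 - 2*g/3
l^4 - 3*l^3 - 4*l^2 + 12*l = l*(l - 3)*(l - 2)*(l + 2)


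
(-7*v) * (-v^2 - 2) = 7*v^3 + 14*v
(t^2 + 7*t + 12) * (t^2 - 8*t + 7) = t^4 - t^3 - 37*t^2 - 47*t + 84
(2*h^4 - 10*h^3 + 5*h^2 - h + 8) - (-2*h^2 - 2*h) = 2*h^4 - 10*h^3 + 7*h^2 + h + 8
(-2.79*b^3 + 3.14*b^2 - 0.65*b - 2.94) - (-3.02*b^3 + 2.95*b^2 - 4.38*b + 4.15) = 0.23*b^3 + 0.19*b^2 + 3.73*b - 7.09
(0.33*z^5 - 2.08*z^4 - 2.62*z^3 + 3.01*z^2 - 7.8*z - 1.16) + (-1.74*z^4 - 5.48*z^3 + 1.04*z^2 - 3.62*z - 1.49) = 0.33*z^5 - 3.82*z^4 - 8.1*z^3 + 4.05*z^2 - 11.42*z - 2.65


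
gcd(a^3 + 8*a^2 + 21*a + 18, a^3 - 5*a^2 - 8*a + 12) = a + 2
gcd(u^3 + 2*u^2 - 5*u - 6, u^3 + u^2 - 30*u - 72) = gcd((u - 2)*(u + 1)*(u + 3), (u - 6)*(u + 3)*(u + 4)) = u + 3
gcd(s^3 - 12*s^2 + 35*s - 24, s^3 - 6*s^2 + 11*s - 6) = s^2 - 4*s + 3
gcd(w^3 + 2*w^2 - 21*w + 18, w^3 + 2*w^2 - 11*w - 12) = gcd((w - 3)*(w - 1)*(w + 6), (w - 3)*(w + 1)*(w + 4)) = w - 3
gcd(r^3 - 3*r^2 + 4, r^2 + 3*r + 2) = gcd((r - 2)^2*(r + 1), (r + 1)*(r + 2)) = r + 1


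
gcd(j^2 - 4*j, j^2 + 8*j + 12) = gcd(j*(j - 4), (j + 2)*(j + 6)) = 1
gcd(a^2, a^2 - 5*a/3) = a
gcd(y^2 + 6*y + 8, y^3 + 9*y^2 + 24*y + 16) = y + 4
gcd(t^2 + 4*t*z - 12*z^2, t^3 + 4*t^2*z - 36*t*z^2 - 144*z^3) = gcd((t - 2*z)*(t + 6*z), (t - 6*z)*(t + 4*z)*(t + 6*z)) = t + 6*z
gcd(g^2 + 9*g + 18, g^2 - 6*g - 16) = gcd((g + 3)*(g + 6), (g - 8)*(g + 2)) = 1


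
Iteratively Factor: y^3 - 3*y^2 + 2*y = (y - 2)*(y^2 - y) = (y - 2)*(y - 1)*(y)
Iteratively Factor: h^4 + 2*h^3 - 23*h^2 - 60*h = (h - 5)*(h^3 + 7*h^2 + 12*h) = h*(h - 5)*(h^2 + 7*h + 12) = h*(h - 5)*(h + 4)*(h + 3)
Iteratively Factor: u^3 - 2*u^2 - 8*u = (u)*(u^2 - 2*u - 8) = u*(u + 2)*(u - 4)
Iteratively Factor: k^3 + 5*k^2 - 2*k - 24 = (k + 3)*(k^2 + 2*k - 8) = (k + 3)*(k + 4)*(k - 2)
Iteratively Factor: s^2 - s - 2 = (s + 1)*(s - 2)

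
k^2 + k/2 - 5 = (k - 2)*(k + 5/2)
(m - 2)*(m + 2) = m^2 - 4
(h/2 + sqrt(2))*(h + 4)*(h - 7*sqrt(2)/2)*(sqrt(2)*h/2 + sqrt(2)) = sqrt(2)*h^4/4 - 3*h^3/4 + 3*sqrt(2)*h^3/2 - 9*h^2/2 - 3*sqrt(2)*h^2/2 - 21*sqrt(2)*h - 6*h - 28*sqrt(2)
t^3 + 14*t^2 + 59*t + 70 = (t + 2)*(t + 5)*(t + 7)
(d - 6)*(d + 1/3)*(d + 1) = d^3 - 14*d^2/3 - 23*d/3 - 2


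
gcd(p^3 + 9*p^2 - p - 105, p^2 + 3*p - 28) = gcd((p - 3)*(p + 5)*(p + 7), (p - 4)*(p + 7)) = p + 7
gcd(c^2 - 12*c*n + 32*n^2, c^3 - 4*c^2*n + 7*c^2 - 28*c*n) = c - 4*n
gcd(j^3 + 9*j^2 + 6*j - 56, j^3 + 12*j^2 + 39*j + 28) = j^2 + 11*j + 28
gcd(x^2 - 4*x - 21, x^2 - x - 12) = x + 3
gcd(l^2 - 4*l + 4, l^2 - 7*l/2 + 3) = l - 2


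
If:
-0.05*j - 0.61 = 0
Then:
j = -12.20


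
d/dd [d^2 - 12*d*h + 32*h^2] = 2*d - 12*h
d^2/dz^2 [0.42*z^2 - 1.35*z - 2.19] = 0.840000000000000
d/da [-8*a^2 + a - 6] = 1 - 16*a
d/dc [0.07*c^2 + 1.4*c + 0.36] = 0.14*c + 1.4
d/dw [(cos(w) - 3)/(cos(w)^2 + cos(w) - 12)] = sin(w)/(cos(w) + 4)^2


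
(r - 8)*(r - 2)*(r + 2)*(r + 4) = r^4 - 4*r^3 - 36*r^2 + 16*r + 128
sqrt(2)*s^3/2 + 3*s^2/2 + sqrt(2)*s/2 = s*(s + sqrt(2))*(sqrt(2)*s/2 + 1/2)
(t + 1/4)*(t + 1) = t^2 + 5*t/4 + 1/4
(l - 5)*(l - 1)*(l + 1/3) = l^3 - 17*l^2/3 + 3*l + 5/3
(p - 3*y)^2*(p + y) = p^3 - 5*p^2*y + 3*p*y^2 + 9*y^3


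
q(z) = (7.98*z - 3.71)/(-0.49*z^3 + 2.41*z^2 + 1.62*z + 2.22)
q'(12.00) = 0.04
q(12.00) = -0.19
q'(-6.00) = -0.08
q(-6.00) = -0.28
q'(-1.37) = -2.01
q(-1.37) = -2.53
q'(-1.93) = -1.18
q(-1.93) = -1.65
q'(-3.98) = -0.22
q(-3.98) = -0.55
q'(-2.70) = -0.57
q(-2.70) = -1.01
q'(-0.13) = 4.98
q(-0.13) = -2.31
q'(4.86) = 3.67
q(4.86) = 3.26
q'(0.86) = 1.00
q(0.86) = 0.62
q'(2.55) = 0.20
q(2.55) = 1.20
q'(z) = (7.98*z - 3.71)*(1.47*z^2 - 4.82*z - 1.62)/(-0.49*z^3 + 2.41*z^2 + 1.62*z + 2.22)^2 + 7.98/(-0.49*z^3 + 2.41*z^2 + 1.62*z + 2.22) = (7.8204*z^3 - 24.6855*z^2 + 17.8822*z + 23.7258)/(0.2401*z^6 - 2.3618*z^5 + 4.2205*z^4 + 5.6328*z^3 + 13.3248*z^2 + 7.1928*z + 4.9284)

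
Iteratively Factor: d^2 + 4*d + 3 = (d + 3)*(d + 1)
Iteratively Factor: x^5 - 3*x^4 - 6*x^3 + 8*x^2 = (x - 4)*(x^4 + x^3 - 2*x^2) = (x - 4)*(x - 1)*(x^3 + 2*x^2) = x*(x - 4)*(x - 1)*(x^2 + 2*x) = x*(x - 4)*(x - 1)*(x + 2)*(x)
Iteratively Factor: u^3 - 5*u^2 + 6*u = (u)*(u^2 - 5*u + 6) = u*(u - 3)*(u - 2)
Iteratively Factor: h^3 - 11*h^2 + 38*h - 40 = (h - 4)*(h^2 - 7*h + 10) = (h - 4)*(h - 2)*(h - 5)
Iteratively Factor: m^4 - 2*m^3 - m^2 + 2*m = (m)*(m^3 - 2*m^2 - m + 2) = m*(m + 1)*(m^2 - 3*m + 2) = m*(m - 2)*(m + 1)*(m - 1)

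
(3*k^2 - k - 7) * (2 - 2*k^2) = -6*k^4 + 2*k^3 + 20*k^2 - 2*k - 14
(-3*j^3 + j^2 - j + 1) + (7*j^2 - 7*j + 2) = -3*j^3 + 8*j^2 - 8*j + 3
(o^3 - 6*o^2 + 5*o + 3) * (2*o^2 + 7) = 2*o^5 - 12*o^4 + 17*o^3 - 36*o^2 + 35*o + 21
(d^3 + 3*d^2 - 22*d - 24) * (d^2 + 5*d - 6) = d^5 + 8*d^4 - 13*d^3 - 152*d^2 + 12*d + 144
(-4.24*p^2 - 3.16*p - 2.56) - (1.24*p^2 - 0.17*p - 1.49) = -5.48*p^2 - 2.99*p - 1.07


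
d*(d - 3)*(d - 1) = d^3 - 4*d^2 + 3*d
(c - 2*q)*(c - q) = c^2 - 3*c*q + 2*q^2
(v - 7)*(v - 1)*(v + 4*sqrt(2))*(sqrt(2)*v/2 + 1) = sqrt(2)*v^4/2 - 4*sqrt(2)*v^3 + 5*v^3 - 40*v^2 + 15*sqrt(2)*v^2/2 - 32*sqrt(2)*v + 35*v + 28*sqrt(2)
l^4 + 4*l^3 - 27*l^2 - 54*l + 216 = (l - 3)^2*(l + 4)*(l + 6)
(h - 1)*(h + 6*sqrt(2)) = h^2 - h + 6*sqrt(2)*h - 6*sqrt(2)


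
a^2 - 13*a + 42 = (a - 7)*(a - 6)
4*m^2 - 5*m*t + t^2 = (-4*m + t)*(-m + t)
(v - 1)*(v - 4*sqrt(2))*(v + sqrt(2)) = v^3 - 3*sqrt(2)*v^2 - v^2 - 8*v + 3*sqrt(2)*v + 8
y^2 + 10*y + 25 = (y + 5)^2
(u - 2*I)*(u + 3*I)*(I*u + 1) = I*u^3 + 7*I*u + 6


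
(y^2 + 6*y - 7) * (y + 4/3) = y^3 + 22*y^2/3 + y - 28/3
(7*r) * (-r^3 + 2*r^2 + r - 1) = -7*r^4 + 14*r^3 + 7*r^2 - 7*r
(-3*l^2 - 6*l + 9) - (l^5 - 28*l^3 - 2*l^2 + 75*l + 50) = -l^5 + 28*l^3 - l^2 - 81*l - 41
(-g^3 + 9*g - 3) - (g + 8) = -g^3 + 8*g - 11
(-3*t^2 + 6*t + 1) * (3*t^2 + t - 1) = -9*t^4 + 15*t^3 + 12*t^2 - 5*t - 1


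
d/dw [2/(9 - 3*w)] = 2/(3*(w - 3)^2)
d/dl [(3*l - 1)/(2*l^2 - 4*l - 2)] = (-3*l^2 + 2*l - 5)/(2*(l^4 - 4*l^3 + 2*l^2 + 4*l + 1))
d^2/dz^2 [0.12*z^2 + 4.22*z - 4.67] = 0.240000000000000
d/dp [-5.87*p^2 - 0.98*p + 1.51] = -11.74*p - 0.98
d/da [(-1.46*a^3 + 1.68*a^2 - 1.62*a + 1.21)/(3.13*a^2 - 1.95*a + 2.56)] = (-4.5698*a^4 + 5.694*a^3 - 9.4182*a^2 + 1.027*a - 1.7877)/(9.7969*a^4 - 12.207*a^3 + 19.8281*a^2 - 9.984*a + 6.5536)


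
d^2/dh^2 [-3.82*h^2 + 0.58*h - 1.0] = -7.64000000000000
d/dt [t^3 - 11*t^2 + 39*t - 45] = 3*t^2 - 22*t + 39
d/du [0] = 0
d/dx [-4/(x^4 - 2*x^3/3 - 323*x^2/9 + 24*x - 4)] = 72*(18*x^3 - 9*x^2 - 323*x + 108)/(-9*x^4 + 6*x^3 + 323*x^2 - 216*x + 36)^2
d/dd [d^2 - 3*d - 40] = 2*d - 3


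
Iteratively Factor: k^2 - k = (k - 1)*(k)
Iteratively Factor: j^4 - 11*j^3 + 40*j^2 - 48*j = (j)*(j^3 - 11*j^2 + 40*j - 48) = j*(j - 3)*(j^2 - 8*j + 16) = j*(j - 4)*(j - 3)*(j - 4)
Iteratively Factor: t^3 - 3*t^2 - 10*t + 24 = (t - 4)*(t^2 + t - 6) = (t - 4)*(t + 3)*(t - 2)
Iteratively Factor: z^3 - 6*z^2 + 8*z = (z)*(z^2 - 6*z + 8) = z*(z - 2)*(z - 4)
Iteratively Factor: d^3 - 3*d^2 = (d - 3)*(d^2) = d*(d - 3)*(d)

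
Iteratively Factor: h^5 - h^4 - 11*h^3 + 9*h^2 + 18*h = (h - 2)*(h^4 + h^3 - 9*h^2 - 9*h) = (h - 3)*(h - 2)*(h^3 + 4*h^2 + 3*h) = h*(h - 3)*(h - 2)*(h^2 + 4*h + 3) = h*(h - 3)*(h - 2)*(h + 3)*(h + 1)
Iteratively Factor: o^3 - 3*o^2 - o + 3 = (o - 1)*(o^2 - 2*o - 3) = (o - 3)*(o - 1)*(o + 1)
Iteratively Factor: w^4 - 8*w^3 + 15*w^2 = (w)*(w^3 - 8*w^2 + 15*w) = w^2*(w^2 - 8*w + 15) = w^2*(w - 3)*(w - 5)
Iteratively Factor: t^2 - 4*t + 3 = (t - 1)*(t - 3)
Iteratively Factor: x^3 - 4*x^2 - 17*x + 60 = (x - 5)*(x^2 + x - 12) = (x - 5)*(x - 3)*(x + 4)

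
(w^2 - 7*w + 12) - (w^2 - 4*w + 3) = 9 - 3*w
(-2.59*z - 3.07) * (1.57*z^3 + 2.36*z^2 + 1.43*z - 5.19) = -4.0663*z^4 - 10.9323*z^3 - 10.9489*z^2 + 9.052*z + 15.9333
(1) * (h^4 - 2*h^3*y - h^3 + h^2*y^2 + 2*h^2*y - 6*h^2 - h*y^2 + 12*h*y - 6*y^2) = h^4 - 2*h^3*y - h^3 + h^2*y^2 + 2*h^2*y - 6*h^2 - h*y^2 + 12*h*y - 6*y^2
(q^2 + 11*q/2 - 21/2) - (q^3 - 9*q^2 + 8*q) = -q^3 + 10*q^2 - 5*q/2 - 21/2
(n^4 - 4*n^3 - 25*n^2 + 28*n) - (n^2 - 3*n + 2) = n^4 - 4*n^3 - 26*n^2 + 31*n - 2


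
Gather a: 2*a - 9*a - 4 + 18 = 14 - 7*a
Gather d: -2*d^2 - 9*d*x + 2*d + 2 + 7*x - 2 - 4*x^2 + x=-2*d^2 + d*(2 - 9*x) - 4*x^2 + 8*x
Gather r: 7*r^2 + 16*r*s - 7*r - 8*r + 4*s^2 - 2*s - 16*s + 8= 7*r^2 + r*(16*s - 15) + 4*s^2 - 18*s + 8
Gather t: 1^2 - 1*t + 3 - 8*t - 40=-9*t - 36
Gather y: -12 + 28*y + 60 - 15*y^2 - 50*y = -15*y^2 - 22*y + 48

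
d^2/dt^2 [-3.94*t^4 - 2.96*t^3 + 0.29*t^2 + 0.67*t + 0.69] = -47.28*t^2 - 17.76*t + 0.58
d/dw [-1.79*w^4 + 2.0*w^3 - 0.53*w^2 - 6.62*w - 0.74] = -7.16*w^3 + 6.0*w^2 - 1.06*w - 6.62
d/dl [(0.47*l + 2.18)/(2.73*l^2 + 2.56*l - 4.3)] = (1.2831*l^2 + 1.2032*l - (0.47*l + 2.18)*(5.46*l + 2.56) - 2.021)/(2.73*l^2 + 2.56*l - 4.3)^2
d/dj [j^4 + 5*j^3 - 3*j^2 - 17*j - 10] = 4*j^3 + 15*j^2 - 6*j - 17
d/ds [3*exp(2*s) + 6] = 6*exp(2*s)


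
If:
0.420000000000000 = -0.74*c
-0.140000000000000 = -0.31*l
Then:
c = -0.57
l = 0.45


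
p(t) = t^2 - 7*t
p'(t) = 2*t - 7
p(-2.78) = 27.19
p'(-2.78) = -12.56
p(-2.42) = 22.80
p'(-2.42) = -11.84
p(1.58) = -8.56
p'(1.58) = -3.84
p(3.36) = -12.23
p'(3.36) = -0.28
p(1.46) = -8.09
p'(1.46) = -4.08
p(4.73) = -10.74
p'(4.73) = 2.46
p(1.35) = -7.63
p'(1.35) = -4.30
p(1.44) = -8.01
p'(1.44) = -4.12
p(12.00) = 60.00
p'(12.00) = 17.00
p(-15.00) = 330.00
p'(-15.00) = -37.00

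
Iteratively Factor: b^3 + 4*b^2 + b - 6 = (b - 1)*(b^2 + 5*b + 6) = (b - 1)*(b + 2)*(b + 3)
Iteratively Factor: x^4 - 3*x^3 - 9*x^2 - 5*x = (x)*(x^3 - 3*x^2 - 9*x - 5) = x*(x - 5)*(x^2 + 2*x + 1) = x*(x - 5)*(x + 1)*(x + 1)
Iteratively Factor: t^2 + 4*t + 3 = (t + 1)*(t + 3)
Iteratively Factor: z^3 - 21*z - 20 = (z - 5)*(z^2 + 5*z + 4) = (z - 5)*(z + 4)*(z + 1)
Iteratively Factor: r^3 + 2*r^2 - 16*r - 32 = (r + 4)*(r^2 - 2*r - 8) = (r + 2)*(r + 4)*(r - 4)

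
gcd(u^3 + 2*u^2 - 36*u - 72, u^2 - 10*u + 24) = u - 6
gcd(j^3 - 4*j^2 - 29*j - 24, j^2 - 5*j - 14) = 1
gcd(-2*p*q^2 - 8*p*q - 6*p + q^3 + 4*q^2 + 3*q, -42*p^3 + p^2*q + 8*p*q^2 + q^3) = 2*p - q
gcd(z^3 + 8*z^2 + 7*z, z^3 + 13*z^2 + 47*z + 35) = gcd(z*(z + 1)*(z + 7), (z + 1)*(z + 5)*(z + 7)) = z^2 + 8*z + 7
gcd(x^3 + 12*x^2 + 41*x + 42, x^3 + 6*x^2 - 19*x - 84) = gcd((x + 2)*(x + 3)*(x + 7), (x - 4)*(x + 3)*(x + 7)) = x^2 + 10*x + 21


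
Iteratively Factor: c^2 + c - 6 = (c - 2)*(c + 3)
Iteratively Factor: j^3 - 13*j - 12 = (j - 4)*(j^2 + 4*j + 3) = (j - 4)*(j + 3)*(j + 1)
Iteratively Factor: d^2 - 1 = (d + 1)*(d - 1)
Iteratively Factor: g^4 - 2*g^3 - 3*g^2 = (g + 1)*(g^3 - 3*g^2) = (g - 3)*(g + 1)*(g^2) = g*(g - 3)*(g + 1)*(g)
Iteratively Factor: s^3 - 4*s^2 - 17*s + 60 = (s - 5)*(s^2 + s - 12) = (s - 5)*(s - 3)*(s + 4)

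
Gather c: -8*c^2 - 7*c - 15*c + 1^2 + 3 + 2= -8*c^2 - 22*c + 6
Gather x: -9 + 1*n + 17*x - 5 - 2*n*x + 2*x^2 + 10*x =n + 2*x^2 + x*(27 - 2*n) - 14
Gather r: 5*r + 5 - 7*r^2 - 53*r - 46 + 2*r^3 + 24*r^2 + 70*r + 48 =2*r^3 + 17*r^2 + 22*r + 7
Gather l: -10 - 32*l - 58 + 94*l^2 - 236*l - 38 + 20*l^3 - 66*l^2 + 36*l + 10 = 20*l^3 + 28*l^2 - 232*l - 96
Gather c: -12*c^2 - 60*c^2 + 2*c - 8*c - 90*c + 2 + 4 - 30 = -72*c^2 - 96*c - 24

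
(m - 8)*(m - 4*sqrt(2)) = m^2 - 8*m - 4*sqrt(2)*m + 32*sqrt(2)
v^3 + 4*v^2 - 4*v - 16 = (v - 2)*(v + 2)*(v + 4)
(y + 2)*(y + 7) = y^2 + 9*y + 14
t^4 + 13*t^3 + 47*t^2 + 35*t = t*(t + 1)*(t + 5)*(t + 7)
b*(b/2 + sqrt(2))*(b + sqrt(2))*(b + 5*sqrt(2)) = b^4/2 + 4*sqrt(2)*b^3 + 17*b^2 + 10*sqrt(2)*b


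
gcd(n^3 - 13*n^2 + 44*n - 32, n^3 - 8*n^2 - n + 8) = n^2 - 9*n + 8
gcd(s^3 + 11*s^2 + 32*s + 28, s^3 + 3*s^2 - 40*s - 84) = s^2 + 9*s + 14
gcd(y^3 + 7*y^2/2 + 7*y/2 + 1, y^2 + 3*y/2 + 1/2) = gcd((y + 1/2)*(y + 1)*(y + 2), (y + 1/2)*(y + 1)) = y^2 + 3*y/2 + 1/2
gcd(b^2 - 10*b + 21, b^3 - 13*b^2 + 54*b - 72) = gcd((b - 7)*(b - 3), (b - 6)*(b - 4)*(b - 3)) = b - 3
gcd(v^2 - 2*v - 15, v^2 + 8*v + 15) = v + 3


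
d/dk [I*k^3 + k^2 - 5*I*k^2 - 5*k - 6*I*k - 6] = 3*I*k^2 + k*(2 - 10*I) - 5 - 6*I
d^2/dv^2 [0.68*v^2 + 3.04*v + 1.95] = 1.36000000000000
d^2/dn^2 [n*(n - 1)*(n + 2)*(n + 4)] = 12*n^2 + 30*n + 4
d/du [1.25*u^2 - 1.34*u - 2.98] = 2.5*u - 1.34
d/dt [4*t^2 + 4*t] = 8*t + 4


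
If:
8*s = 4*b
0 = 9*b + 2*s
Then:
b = 0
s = 0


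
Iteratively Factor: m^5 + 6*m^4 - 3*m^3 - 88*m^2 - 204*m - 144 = (m + 2)*(m^4 + 4*m^3 - 11*m^2 - 66*m - 72) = (m - 4)*(m + 2)*(m^3 + 8*m^2 + 21*m + 18) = (m - 4)*(m + 2)^2*(m^2 + 6*m + 9) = (m - 4)*(m + 2)^2*(m + 3)*(m + 3)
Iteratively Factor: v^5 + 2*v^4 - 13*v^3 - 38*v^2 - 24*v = (v)*(v^4 + 2*v^3 - 13*v^2 - 38*v - 24) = v*(v + 3)*(v^3 - v^2 - 10*v - 8) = v*(v - 4)*(v + 3)*(v^2 + 3*v + 2) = v*(v - 4)*(v + 2)*(v + 3)*(v + 1)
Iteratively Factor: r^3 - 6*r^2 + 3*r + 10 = (r - 5)*(r^2 - r - 2) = (r - 5)*(r - 2)*(r + 1)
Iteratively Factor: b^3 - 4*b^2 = (b - 4)*(b^2) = b*(b - 4)*(b)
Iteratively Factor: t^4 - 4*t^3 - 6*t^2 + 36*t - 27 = (t - 3)*(t^3 - t^2 - 9*t + 9) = (t - 3)*(t - 1)*(t^2 - 9) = (t - 3)*(t - 1)*(t + 3)*(t - 3)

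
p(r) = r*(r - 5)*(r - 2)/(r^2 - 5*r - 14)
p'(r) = r*(5 - 2*r)*(r - 5)*(r - 2)/(r^2 - 5*r - 14)^2 + r*(r - 5)/(r^2 - 5*r - 14) + r*(r - 2)/(r^2 - 5*r - 14) + (r - 5)*(r - 2)/(r^2 - 5*r - 14) = (r^4 - 10*r^3 - 17*r^2 + 196*r - 140)/(r^4 - 10*r^3 - 3*r^2 + 140*r + 196)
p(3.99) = 0.44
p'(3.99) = -0.03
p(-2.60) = -15.78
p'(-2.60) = -16.37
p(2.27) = 0.08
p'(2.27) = 0.31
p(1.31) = -0.18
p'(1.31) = 0.19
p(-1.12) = 2.99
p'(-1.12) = -7.15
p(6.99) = -772.10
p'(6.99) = -77776.85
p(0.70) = -0.23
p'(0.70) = -0.05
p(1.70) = -0.09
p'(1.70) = 0.27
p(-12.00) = -15.03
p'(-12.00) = 0.92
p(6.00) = -3.00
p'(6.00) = -6.88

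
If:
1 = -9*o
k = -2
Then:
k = -2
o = -1/9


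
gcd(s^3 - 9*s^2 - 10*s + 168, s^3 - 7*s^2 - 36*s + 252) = s^2 - 13*s + 42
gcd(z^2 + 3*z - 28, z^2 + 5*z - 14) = z + 7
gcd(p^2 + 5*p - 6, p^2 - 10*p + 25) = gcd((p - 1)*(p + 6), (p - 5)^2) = 1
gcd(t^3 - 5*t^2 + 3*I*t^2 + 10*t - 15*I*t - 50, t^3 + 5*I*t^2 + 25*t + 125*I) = t + 5*I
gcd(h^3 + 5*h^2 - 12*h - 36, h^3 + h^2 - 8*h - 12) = h^2 - h - 6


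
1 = 1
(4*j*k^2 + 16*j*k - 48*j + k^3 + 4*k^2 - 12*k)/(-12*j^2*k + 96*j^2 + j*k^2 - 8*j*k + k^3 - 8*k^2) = (-k^2 - 4*k + 12)/(3*j*k - 24*j - k^2 + 8*k)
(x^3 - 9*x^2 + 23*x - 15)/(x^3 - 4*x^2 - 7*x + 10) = (x - 3)/(x + 2)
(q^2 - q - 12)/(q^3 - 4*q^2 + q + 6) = (q^2 - q - 12)/(q^3 - 4*q^2 + q + 6)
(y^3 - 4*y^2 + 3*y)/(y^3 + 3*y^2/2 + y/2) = 2*(y^2 - 4*y + 3)/(2*y^2 + 3*y + 1)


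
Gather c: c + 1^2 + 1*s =c + s + 1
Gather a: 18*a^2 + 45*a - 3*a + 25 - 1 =18*a^2 + 42*a + 24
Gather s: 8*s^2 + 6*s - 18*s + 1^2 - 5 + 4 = 8*s^2 - 12*s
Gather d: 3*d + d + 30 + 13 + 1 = 4*d + 44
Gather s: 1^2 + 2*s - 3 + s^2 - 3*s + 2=s^2 - s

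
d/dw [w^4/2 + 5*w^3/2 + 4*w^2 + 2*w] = 2*w^3 + 15*w^2/2 + 8*w + 2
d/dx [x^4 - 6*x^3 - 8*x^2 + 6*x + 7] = 4*x^3 - 18*x^2 - 16*x + 6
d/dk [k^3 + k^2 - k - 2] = 3*k^2 + 2*k - 1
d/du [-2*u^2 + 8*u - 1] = 8 - 4*u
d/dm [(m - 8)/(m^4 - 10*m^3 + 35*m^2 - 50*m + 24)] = (m^4 - 10*m^3 + 35*m^2 - 50*m - 2*(m - 8)*(2*m^3 - 15*m^2 + 35*m - 25) + 24)/(m^4 - 10*m^3 + 35*m^2 - 50*m + 24)^2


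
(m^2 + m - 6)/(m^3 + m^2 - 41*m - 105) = (m - 2)/(m^2 - 2*m - 35)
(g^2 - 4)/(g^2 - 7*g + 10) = (g + 2)/(g - 5)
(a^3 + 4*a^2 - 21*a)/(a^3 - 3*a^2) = (a + 7)/a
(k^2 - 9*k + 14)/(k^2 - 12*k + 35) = (k - 2)/(k - 5)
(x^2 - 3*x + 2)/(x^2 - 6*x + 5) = (x - 2)/(x - 5)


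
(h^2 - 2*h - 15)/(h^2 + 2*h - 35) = (h + 3)/(h + 7)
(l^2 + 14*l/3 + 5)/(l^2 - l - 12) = (l + 5/3)/(l - 4)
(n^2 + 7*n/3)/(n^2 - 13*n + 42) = n*(3*n + 7)/(3*(n^2 - 13*n + 42))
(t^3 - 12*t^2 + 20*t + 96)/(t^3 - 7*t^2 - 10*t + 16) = (t - 6)/(t - 1)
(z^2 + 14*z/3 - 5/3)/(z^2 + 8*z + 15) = (z - 1/3)/(z + 3)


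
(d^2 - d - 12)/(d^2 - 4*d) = (d + 3)/d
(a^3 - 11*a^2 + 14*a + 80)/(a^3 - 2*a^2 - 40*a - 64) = (a - 5)/(a + 4)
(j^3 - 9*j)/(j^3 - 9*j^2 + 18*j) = (j + 3)/(j - 6)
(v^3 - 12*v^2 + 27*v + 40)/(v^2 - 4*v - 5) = v - 8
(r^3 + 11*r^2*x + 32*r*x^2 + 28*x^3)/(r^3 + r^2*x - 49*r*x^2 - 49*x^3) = (-r^2 - 4*r*x - 4*x^2)/(-r^2 + 6*r*x + 7*x^2)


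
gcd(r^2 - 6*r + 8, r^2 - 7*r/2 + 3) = r - 2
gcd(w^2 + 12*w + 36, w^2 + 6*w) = w + 6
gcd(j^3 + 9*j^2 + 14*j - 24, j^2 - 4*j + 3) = j - 1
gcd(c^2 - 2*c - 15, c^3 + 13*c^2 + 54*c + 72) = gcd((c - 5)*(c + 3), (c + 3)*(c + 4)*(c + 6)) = c + 3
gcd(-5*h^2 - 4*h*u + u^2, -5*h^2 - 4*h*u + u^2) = -5*h^2 - 4*h*u + u^2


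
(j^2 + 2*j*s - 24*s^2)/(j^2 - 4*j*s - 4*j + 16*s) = (j + 6*s)/(j - 4)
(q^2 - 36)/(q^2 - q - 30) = (q + 6)/(q + 5)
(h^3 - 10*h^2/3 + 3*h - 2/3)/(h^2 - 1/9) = 3*(h^2 - 3*h + 2)/(3*h + 1)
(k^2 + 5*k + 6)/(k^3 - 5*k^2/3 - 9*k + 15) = 3*(k + 2)/(3*k^2 - 14*k + 15)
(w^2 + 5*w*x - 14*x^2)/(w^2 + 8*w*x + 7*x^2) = (w - 2*x)/(w + x)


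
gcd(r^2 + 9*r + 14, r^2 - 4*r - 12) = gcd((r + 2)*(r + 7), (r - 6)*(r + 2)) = r + 2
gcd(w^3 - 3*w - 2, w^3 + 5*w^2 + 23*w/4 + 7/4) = w + 1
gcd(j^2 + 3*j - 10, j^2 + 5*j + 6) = 1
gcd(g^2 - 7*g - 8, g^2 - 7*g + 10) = 1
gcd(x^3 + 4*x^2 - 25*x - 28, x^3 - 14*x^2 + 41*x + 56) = x + 1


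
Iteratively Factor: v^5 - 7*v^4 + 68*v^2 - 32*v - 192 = (v - 4)*(v^4 - 3*v^3 - 12*v^2 + 20*v + 48) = (v - 4)*(v + 2)*(v^3 - 5*v^2 - 2*v + 24) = (v - 4)^2*(v + 2)*(v^2 - v - 6) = (v - 4)^2*(v + 2)^2*(v - 3)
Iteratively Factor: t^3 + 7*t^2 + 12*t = (t)*(t^2 + 7*t + 12) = t*(t + 3)*(t + 4)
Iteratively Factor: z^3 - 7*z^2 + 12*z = (z - 3)*(z^2 - 4*z) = (z - 4)*(z - 3)*(z)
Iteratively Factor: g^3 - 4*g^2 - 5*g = (g - 5)*(g^2 + g) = (g - 5)*(g + 1)*(g)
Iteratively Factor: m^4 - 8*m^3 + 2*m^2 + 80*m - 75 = (m - 5)*(m^3 - 3*m^2 - 13*m + 15) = (m - 5)*(m - 1)*(m^2 - 2*m - 15) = (m - 5)^2*(m - 1)*(m + 3)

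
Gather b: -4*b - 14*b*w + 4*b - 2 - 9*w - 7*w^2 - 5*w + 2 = -14*b*w - 7*w^2 - 14*w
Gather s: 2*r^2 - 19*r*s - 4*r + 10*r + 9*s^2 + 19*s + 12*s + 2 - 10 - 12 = 2*r^2 + 6*r + 9*s^2 + s*(31 - 19*r) - 20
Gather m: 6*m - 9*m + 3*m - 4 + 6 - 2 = 0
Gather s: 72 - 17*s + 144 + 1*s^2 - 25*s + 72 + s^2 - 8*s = 2*s^2 - 50*s + 288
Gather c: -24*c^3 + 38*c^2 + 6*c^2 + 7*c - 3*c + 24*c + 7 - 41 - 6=-24*c^3 + 44*c^2 + 28*c - 40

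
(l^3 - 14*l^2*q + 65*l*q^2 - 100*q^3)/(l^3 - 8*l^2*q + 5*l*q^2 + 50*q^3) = (l - 4*q)/(l + 2*q)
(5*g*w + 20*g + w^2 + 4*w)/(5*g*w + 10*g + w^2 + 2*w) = (w + 4)/(w + 2)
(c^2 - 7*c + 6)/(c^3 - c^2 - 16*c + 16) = (c - 6)/(c^2 - 16)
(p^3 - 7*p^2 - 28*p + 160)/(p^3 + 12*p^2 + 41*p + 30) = (p^2 - 12*p + 32)/(p^2 + 7*p + 6)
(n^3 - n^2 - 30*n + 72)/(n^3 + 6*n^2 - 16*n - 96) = (n - 3)/(n + 4)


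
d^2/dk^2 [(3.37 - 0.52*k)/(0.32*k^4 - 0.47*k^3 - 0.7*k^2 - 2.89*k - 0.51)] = (-0.638976*k^7 + 8.153088*k^6 - 15.195768*k^5 - 8.5665*k^4 + 4.479128*k^3 + 45.468162*k^2 + 37.172166*k + 55.41983)/(0.032768*k^12 - 0.144384*k^11 - 0.00297599999999998*k^10 - 0.359951*k^9 + 2.457774*k^8 + 1.738281*k^7 + 2.317619*k^6 - 14.201613*k^5 - 22.195812*k^4 - 30.69469*k^3 - 13.324923*k^2 - 2.255067*k - 0.132651)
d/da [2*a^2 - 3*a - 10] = 4*a - 3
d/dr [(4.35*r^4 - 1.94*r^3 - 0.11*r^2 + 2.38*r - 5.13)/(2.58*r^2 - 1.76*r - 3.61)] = (22.446*r^5 - 27.9732*r^4 - 55.9852*r^3 + 15.0634*r^2 + 27.265*r - 17.6206)/(6.6564*r^4 - 9.0816*r^3 - 15.53*r^2 + 12.7072*r + 13.0321)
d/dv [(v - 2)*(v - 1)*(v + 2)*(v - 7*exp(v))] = -7*v^3*exp(v) + 4*v^3 - 14*v^2*exp(v) - 3*v^2 + 42*v*exp(v) - 8*v + 4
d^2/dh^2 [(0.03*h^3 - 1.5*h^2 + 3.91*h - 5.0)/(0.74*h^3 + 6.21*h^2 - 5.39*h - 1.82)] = (-5.55111512312578e-17*h^7 - 1.918524*h^6 + 13.564644*h^5 + 39.539532*h^4 - 161.147128*h^3 - 1074.02718*h^2 + 1229.498844*h - 490.192836)/(0.405224*h^9 + 10.201788*h^8 + 76.75761*h^7 + 87.877929*h^6 - 609.267603*h^5 + 374.236149*h^4 + 216.275857*h^3 - 96.914454*h^2 - 53.561508*h - 6.028568)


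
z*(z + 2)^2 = z^3 + 4*z^2 + 4*z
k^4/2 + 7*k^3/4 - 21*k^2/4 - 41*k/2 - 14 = (k/2 + 1/2)*(k - 7/2)*(k + 2)*(k + 4)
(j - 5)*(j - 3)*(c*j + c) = c*j^3 - 7*c*j^2 + 7*c*j + 15*c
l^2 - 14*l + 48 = (l - 8)*(l - 6)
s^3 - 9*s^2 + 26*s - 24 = (s - 4)*(s - 3)*(s - 2)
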